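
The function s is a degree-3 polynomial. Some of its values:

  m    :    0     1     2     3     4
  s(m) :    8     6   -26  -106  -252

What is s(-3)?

Write s(m) = am³ + bm² + cm + d; the 5 given values yield a linear system in the 4 coefficients.
Solving, s(m) = -3m³ - 6m² + 7m + 8.
Then s(-3) = 14.

14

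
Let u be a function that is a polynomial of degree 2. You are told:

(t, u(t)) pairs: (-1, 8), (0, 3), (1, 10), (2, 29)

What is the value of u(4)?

103

Write u(t) = at² + bt + c; the 4 given values yield a linear system in the 3 coefficients.
Solving, u(t) = 6t² + t + 3.
Then u(4) = 103.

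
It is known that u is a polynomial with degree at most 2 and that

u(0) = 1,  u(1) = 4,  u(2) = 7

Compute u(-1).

-2

First differences: 3, 3.
Level-1 differences are constant, so u has degree 1.
Fitting a degree-1 polynomial gives u(k) = 3k + 1.
Then u(-1) = -2.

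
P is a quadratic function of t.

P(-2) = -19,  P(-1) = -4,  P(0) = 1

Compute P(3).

Write P(t) = at² + bt + c; the 3 given values yield a linear system in the 3 coefficients.
Solving, P(t) = -5t² + 1.
Then P(3) = -44.

-44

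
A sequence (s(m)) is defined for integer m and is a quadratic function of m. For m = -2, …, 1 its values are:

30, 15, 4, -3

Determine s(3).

-5

First differences: -15, -11, -7. Second differences: 4, 4.
Level-2 differences are constant, so s has degree 2.
Fitting a degree-2 polynomial gives s(m) = 2m² - 9m + 4.
Then s(3) = -5.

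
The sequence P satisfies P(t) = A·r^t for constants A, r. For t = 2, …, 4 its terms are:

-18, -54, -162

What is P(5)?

-486

Consecutive ratio: -54/(-18) = 3, and -162/(-54) = 3, so r = 3.
Then A·3^2 = -18 gives A = -2, and P(t) = -2·3^t.
P(5) = -2·3^5 = -486.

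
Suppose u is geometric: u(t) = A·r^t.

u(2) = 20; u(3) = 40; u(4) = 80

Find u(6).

Consecutive ratio: 40/20 = 2, and 80/40 = 2, so r = 2.
Then A·2^2 = 20 gives A = 5, and u(t) = 5·2^t.
u(6) = 5·2^6 = 320.

320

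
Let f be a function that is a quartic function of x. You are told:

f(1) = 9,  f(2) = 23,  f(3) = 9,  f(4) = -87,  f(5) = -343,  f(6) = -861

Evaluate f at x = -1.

First differences: 14, -14, -96, -256, -518. Second differences: -28, -82, -160, -262. Third differences: -54, -78, -102. Fourth differences: -24, -24.
Level-4 differences are constant, so f has degree 4.
Fitting a degree-4 polynomial gives f(x) = -x^4 + x³ + 5x² + 7x - 3.
Then f(-1) = -7.

-7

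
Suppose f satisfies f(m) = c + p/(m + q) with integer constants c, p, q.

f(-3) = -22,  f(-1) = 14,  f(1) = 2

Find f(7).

-2

(f(m) − c)(m + q) = p for each data point; the three points give a linear system in c and q, then p follows.
Solving: c = -4, q = 2, p = 18, so f(m) = -4 + 18/(m + 2).
Then f(7) = -4 + 18/9 = -2.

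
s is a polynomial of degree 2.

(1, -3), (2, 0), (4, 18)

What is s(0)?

Write s(t) = at² + bt + c; the 3 given values yield a linear system in the 3 coefficients.
Solving, s(t) = 2t² - 3t - 2.
Then s(0) = -2.

-2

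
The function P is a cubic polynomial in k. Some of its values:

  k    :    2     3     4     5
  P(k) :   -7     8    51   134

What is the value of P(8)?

743

Write P(k) = ak³ + bk² + ck + d; the 4 given values yield a linear system in the 4 coefficients.
Solving, P(k) = 2k³ - 4k² - 3k - 1.
Then P(8) = 743.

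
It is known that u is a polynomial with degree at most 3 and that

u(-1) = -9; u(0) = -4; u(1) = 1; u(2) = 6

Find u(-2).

-14

First differences: 5, 5, 5.
Level-1 differences are constant, so u has degree 1.
Fitting a degree-1 polynomial gives u(x) = 5x - 4.
Then u(-2) = -14.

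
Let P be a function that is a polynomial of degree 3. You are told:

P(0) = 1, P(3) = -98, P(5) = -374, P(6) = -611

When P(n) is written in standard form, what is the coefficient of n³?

-2

Write P(n) = an³ + bn² + cn + d; the 4 given values yield a linear system in the 4 coefficients.
Solving, P(n) = -2n³ - 5n² + 1.
The coefficient of n³ is -2.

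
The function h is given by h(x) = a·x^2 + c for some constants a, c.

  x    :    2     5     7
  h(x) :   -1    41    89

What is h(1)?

From h(2) = -1 and h(5) = 41: 4a + c = -1 and 25a + c = 41.
Subtracting: 21a = 42, so a = 2; then c = -1 − 2·4 = -9.
So h(x) = 2x² − 9, and h(1) = -7.

-7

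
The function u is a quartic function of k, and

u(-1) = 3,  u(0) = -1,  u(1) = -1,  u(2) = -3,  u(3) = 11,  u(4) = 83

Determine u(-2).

First differences: -4, 0, -2, 14, 72. Second differences: 4, -2, 16, 58. Third differences: -6, 18, 42. Fourth differences: 24, 24.
Level-4 differences are constant, so u has degree 4.
Fitting a degree-4 polynomial gives u(k) = k^4 - 3k³ + k² + k - 1.
Then u(-2) = 41.

41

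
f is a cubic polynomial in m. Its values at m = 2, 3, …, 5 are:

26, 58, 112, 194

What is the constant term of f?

4

Write f(m) = am³ + bm² + cm + d; the 4 given values yield a linear system in the 4 coefficients.
Solving, f(m) = m³ + 2m² + 3m + 4.
The constant term is f(0) = 4.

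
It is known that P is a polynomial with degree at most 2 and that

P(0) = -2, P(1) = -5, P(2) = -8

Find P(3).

First differences: -3, -3.
Level-1 differences are constant, so P has degree 1.
Fitting a degree-1 polynomial gives P(k) = -3k - 2.
Then P(3) = -11.

-11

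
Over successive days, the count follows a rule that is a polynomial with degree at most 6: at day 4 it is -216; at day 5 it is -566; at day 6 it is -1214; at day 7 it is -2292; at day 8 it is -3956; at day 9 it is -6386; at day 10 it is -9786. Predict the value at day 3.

Write the value at k as u(k).
First differences: -350, -648, -1078, -1664, -2430, -3400. Second differences: -298, -430, -586, -766, -970. Third differences: -132, -156, -180, -204. Fourth differences: -24, -24, -24.
Level-4 differences are constant, so u has degree 4.
Fitting a degree-4 polynomial gives u(k) = -k^4 + 2k² + k + 4.
Then u(3) = -56.

-56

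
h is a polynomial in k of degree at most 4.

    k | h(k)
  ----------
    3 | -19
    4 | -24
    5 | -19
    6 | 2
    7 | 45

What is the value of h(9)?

221

First differences: -5, 5, 21, 43. Second differences: 10, 16, 22. Third differences: 6, 6.
Level-3 differences are constant, so h has degree 3.
Fitting a degree-3 polynomial gives h(k) = k³ - 7k² + 7k - 4.
Then h(9) = 221.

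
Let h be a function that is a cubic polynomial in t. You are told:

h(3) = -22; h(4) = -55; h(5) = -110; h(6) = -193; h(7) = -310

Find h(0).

First differences: -33, -55, -83, -117. Second differences: -22, -28, -34. Third differences: -6, -6.
Level-3 differences are constant, so h has degree 3.
Fitting a degree-3 polynomial gives h(t) = -t³ + t² - 3t + 5.
Then h(0) = 5.

5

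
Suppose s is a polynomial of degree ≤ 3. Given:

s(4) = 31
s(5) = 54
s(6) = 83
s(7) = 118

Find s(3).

Write s(x) = ax³ + bx² + cx + d; the 4 given values yield a linear system in the 4 coefficients.
Solving, the leading coefficient vanishes, and s(x) = 3x² - 4x - 1.
Then s(3) = 14.

14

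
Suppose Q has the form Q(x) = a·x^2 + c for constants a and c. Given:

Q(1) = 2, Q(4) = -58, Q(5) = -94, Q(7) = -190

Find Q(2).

From Q(1) = 2 and Q(4) = -58: 1a + c = 2 and 16a + c = -58.
Subtracting: 15a = -60, so a = -4; then c = 2 − (-4)·1 = 6.
So Q(x) = -4x² + 6, and Q(2) = -10.

-10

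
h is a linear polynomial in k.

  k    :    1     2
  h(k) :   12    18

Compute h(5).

Write h(k) = ak + b; the 2 given values yield a linear system in the 2 coefficients.
Solving, h(k) = 6k + 6.
Then h(5) = 36.

36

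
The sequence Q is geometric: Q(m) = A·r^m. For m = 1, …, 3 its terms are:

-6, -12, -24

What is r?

2

Consecutive ratio: -12/(-6) = 2, and -24/(-12) = 2, so r = 2.
Then A·2^1 = -6 gives A = -3, and Q(m) = -3·2^m.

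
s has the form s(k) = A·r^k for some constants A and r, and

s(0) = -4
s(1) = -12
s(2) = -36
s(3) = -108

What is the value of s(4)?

-324

Consecutive ratio: -12/(-4) = 3, and -36/(-12) = 3, so r = 3.
Then A·3^0 = -4 gives A = -4, and s(k) = -4·3^k.
s(4) = -4·3^4 = -324.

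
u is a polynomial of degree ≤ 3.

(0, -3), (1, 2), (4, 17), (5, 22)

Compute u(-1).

Write u(x) = ax³ + bx² + cx + d; the 4 given values yield a linear system in the 4 coefficients.
Solving, the top 2 coefficients vanish, and u(x) = 5x - 3.
Then u(-1) = -8.

-8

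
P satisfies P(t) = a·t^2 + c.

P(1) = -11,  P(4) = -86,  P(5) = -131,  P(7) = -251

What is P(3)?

-51

From P(1) = -11 and P(4) = -86: 1a + c = -11 and 16a + c = -86.
Subtracting: 15a = -75, so a = -5; then c = -11 − (-5)·1 = -6.
So P(t) = -5t² − 6, and P(3) = -51.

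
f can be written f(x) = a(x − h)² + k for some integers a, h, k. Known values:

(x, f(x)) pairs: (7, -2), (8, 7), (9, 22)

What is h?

6

First differences 9, 15; second difference 6 = 2a, so a = 3.
Expanding, the x-coefficient is −2ah = -6h; matching it to the data gives h = 6, and then k = -5.
So f(x) = 3(x − 6)² − 5.
Hence h = 6.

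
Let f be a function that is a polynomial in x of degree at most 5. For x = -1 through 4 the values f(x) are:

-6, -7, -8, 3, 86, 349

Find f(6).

2087

Write f(x) = ax^5 + bx^4 + cx³ + dx² + ex + p; the 6 given values yield a linear system in the 6 coefficients.
Solving, the leading coefficient vanishes, and f(x) = 2x^4 - 2x³ - 2x² + x - 7.
Then f(6) = 2087.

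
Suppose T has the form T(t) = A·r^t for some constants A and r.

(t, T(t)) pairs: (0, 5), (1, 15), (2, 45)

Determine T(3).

135

Consecutive ratio: 15/5 = 3, and 45/15 = 3, so r = 3.
Then A·3^0 = 5 gives A = 5, and T(t) = 5·3^t.
T(3) = 5·3^3 = 135.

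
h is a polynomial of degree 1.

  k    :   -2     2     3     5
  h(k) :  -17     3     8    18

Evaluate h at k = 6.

23

Write h(k) = ak + b; the 4 given values yield a linear system in the 2 coefficients.
Solving, h(k) = 5k - 7.
Then h(6) = 23.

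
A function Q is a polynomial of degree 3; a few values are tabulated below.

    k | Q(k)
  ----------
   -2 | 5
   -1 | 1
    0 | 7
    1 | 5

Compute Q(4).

Write Q(k) = ak³ + bk² + ck + d; the 4 given values yield a linear system in the 4 coefficients.
Solving, Q(k) = -3k³ - 4k² + 5k + 7.
Then Q(4) = -229.

-229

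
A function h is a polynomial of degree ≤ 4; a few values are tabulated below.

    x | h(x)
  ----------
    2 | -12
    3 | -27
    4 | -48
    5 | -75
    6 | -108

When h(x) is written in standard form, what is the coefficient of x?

0

First differences: -15, -21, -27, -33. Second differences: -6, -6, -6.
Level-2 differences are constant, so h has degree 2.
Fitting a degree-2 polynomial gives h(x) = -3x².
The coefficient of x is 0.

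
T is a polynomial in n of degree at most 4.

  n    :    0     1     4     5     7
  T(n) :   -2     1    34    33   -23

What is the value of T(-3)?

97

Write T(n) = an^4 + bn³ + cn² + dn + e; the 5 given values yield a linear system in the 5 coefficients.
Solving, the leading coefficient vanishes, and T(n) = -n³ + 7n² - 3n - 2.
Then T(-3) = 97.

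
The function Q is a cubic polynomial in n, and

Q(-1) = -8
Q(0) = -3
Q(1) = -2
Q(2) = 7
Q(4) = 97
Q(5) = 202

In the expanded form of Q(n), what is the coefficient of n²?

-2

Write Q(n) = an³ + bn² + cn + d; the 6 given values yield a linear system in the 4 coefficients.
Solving, Q(n) = 2n³ - 2n² + n - 3.
The coefficient of n² is -2.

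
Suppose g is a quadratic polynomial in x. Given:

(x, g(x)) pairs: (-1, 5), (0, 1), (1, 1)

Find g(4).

25

Write g(x) = ax² + bx + c; the 3 given values yield a linear system in the 3 coefficients.
Solving, g(x) = 2x² - 2x + 1.
Then g(4) = 25.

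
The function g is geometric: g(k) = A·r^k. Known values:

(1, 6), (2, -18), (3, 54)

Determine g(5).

486

Consecutive ratio: -18/6 = -3, and 54/(-18) = -3, so r = -3.
Then A·(-3)^1 = 6 gives A = -2, and g(k) = -2·(-3)^k.
g(5) = -2·(-3)^5 = 486.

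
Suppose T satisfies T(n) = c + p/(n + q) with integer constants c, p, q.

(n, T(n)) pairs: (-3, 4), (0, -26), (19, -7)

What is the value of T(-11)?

-4

(T(n) − c)(n + q) = p for each data point; the three points give a linear system in c and q, then p follows.
Solving: c = -6, q = 1, p = -20, so T(n) = -6 − 20/(n + 1).
Then T(-11) = -6 − 20/(-10) = -4.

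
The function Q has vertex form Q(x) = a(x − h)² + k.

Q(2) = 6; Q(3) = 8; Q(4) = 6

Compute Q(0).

-10

First differences 2, -2; second difference -4 = 2a, so a = -2.
Expanding, the x-coefficient is −2ah = 4h; matching it to the data gives h = 3, and then k = 8.
So Q(x) = -2(x − 3)² + 8.
Q(0) = -2·(-3)² + 8 = -10.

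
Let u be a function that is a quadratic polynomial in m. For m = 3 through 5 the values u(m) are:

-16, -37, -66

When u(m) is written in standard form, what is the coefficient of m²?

Write u(m) = am² + bm + c; the 3 given values yield a linear system in the 3 coefficients.
Solving, u(m) = -4m² + 7m - 1.
The coefficient of m² is -4.

-4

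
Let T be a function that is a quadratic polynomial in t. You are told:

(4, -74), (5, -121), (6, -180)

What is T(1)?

-5

Write T(t) = at² + bt + c; the 3 given values yield a linear system in the 3 coefficients.
Solving, T(t) = -6t² + 7t - 6.
Then T(1) = -5.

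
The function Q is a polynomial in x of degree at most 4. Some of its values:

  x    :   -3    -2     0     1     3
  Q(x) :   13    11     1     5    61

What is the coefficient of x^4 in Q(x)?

Write Q(x) = ax^4 + bx³ + cx² + dx + e; the 5 given values yield a linear system in the 5 coefficients.
Solving, the leading coefficient vanishes, and Q(x) = x³ + 4x² - x + 1.
The coefficient of x^4 is 0.

0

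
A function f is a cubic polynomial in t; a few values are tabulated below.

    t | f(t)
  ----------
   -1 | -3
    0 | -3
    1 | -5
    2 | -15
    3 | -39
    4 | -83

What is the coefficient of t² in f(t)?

First differences: 0, -2, -10, -24, -44. Second differences: -2, -8, -14, -20. Third differences: -6, -6, -6.
Level-3 differences are constant, so f has degree 3.
Fitting a degree-3 polynomial gives f(t) = -t³ - t² - 3.
The coefficient of t² is -1.

-1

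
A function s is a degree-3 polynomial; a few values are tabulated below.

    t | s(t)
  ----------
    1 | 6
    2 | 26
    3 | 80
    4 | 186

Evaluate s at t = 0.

2

Write s(t) = at³ + bt² + ct + d; the 4 given values yield a linear system in the 4 coefficients.
Solving, s(t) = 3t³ - t² + 2t + 2.
Then s(0) = 2.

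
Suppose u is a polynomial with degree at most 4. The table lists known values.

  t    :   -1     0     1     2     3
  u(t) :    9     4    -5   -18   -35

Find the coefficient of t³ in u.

0

First differences: -5, -9, -13, -17. Second differences: -4, -4, -4.
Level-2 differences are constant, so u has degree 2.
Fitting a degree-2 polynomial gives u(t) = -2t² - 7t + 4.
The coefficient of t³ is 0.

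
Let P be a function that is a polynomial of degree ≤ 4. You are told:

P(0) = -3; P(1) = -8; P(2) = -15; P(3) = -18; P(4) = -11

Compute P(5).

12

First differences: -5, -7, -3, 7. Second differences: -2, 4, 10. Third differences: 6, 6.
Level-3 differences are constant, so P has degree 3.
Fitting a degree-3 polynomial gives P(x) = x³ - 4x² - 2x - 3.
Then P(5) = 12.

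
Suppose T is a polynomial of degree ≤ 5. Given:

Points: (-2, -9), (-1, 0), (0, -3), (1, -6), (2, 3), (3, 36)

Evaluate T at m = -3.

-42

First differences: 9, -3, -3, 9, 33. Second differences: -12, 0, 12, 24. Third differences: 12, 12, 12.
Level-3 differences are constant, so T has degree 3.
Fitting a degree-3 polynomial gives T(m) = 2m³ - 5m - 3.
Then T(-3) = -42.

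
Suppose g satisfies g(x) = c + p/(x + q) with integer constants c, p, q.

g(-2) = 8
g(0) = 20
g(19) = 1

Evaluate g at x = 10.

(g(x) − c)(x + q) = p for each data point; the three points give a linear system in c and q, then p follows.
Solving: c = 2, q = -1, p = -18, so g(x) = 2 − 18/(x − 1).
Then g(10) = 2 − 18/9 = 0.

0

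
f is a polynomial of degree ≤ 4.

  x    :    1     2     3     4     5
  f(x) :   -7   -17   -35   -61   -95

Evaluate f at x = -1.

-11

First differences: -10, -18, -26, -34. Second differences: -8, -8, -8.
Level-2 differences are constant, so f has degree 2.
Fitting a degree-2 polynomial gives f(x) = -4x² + 2x - 5.
Then f(-1) = -11.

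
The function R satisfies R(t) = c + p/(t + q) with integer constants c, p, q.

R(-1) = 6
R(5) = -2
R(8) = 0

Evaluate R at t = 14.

(R(t) − c)(t + q) = p for each data point; the three points give a linear system in c and q, then p follows.
Solving: c = 2, q = -2, p = -12, so R(t) = 2 − 12/(t − 2).
Then R(14) = 2 − 12/12 = 1.

1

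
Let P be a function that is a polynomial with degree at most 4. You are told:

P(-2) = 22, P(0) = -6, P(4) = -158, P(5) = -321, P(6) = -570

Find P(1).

-5

Write P(k) = ak^4 + bk³ + ck² + dk + e; the 5 given values yield a linear system in the 5 coefficients.
Solving, the leading coefficient vanishes, and P(k) = -3k³ + 2k² + 2k - 6.
Then P(1) = -5.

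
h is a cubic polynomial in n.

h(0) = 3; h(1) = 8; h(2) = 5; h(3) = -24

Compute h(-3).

Write h(n) = an³ + bn² + cn + d; the 4 given values yield a linear system in the 4 coefficients.
Solving, h(n) = -3n³ + 5n² + 3n + 3.
Then h(-3) = 120.

120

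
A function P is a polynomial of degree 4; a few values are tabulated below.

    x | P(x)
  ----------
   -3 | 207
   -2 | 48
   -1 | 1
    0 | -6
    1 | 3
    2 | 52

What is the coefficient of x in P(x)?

1

Write P(x) = ax^4 + bx³ + cx² + dx + e; the 6 given values yield a linear system in the 5 coefficients.
Solving, P(x) = 2x^4 + 6x² + x - 6.
The coefficient of x is 1.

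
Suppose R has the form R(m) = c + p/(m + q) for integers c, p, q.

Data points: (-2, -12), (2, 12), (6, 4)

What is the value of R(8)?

(R(m) − c)(m + q) = p for each data point; the three points give a linear system in c and q, then p follows.
Solving: c = 0, q = 0, p = 24, so R(m) = 24/(m + 0).
Then R(8) = 0 + 24/8 = 3.

3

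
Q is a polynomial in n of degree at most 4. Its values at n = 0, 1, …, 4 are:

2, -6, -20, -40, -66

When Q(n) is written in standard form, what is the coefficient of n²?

-3

First differences: -8, -14, -20, -26. Second differences: -6, -6, -6.
Level-2 differences are constant, so Q has degree 2.
Fitting a degree-2 polynomial gives Q(n) = -3n² - 5n + 2.
The coefficient of n² is -3.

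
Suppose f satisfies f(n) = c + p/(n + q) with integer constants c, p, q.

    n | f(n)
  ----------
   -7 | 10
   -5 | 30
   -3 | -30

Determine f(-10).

5

(f(n) − c)(n + q) = p for each data point; the three points give a linear system in c and q, then p follows.
Solving: c = 0, q = 4, p = -30, so f(n) = -30/(n + 4).
Then f(-10) = 0 − 30/(-6) = 5.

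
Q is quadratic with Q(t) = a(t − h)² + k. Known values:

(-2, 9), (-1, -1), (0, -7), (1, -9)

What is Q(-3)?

First differences -10, -6, -2; second difference 4 = 2a, so a = 2.
Expanding, the t-coefficient is −2ah = -4h; matching it to the data gives h = 1, and then k = -9.
So Q(t) = 2(t − 1)² − 9.
Q(-3) = 2·(-4)² − 9 = 23.

23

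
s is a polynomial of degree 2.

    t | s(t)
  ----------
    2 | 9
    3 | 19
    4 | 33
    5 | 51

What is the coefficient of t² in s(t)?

First differences: 10, 14, 18. Second differences: 4, 4.
Level-2 differences are constant, so s has degree 2.
Fitting a degree-2 polynomial gives s(t) = 2t² + 1.
The coefficient of t² is 2.

2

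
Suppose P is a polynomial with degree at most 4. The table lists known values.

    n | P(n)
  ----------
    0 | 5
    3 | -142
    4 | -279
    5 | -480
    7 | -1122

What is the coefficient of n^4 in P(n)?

0

Write P(n) = an^4 + bn³ + cn² + dn + e; the 5 given values yield a linear system in the 5 coefficients.
Solving, the leading coefficient vanishes, and P(n) = -2n³ - 8n² - 7n + 5.
The coefficient of n^4 is 0.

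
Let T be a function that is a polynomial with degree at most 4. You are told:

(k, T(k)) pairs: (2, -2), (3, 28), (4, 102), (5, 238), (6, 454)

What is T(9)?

1762

Write T(k) = ak^4 + bk³ + ck² + dk + e; the 5 given values yield a linear system in the 5 coefficients.
Solving, the leading coefficient vanishes, and T(k) = 3k³ - 5k² - 2k - 2.
Then T(9) = 1762.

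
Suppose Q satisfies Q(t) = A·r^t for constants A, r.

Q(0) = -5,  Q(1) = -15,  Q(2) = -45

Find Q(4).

-405

Consecutive ratio: -15/(-5) = 3, and -45/(-15) = 3, so r = 3.
Then A·3^0 = -5 gives A = -5, and Q(t) = -5·3^t.
Q(4) = -5·3^4 = -405.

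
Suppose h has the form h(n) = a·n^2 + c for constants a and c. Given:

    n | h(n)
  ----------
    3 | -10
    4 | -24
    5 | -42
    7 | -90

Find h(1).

From h(3) = -10 and h(4) = -24: 9a + c = -10 and 16a + c = -24.
Subtracting: 7a = -14, so a = -2; then c = -10 − (-2)·9 = 8.
So h(n) = -2n² + 8, and h(1) = 6.

6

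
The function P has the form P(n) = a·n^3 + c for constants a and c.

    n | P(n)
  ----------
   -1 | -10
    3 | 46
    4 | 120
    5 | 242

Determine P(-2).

-24

From P(-1) = -10 and P(3) = 46: -1a + c = -10 and 27a + c = 46.
Subtracting: 28a = 56, so a = 2; then c = -10 − 2·(-1) = -8.
So P(n) = 2n³ − 8, and P(-2) = -24.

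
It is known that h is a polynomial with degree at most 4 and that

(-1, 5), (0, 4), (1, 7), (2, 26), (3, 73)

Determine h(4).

Write h(k) = ak^4 + bk³ + ck² + dk + e; the 5 given values yield a linear system in the 5 coefficients.
Solving, the leading coefficient vanishes, and h(k) = 2k³ + 2k² - k + 4.
Then h(4) = 160.

160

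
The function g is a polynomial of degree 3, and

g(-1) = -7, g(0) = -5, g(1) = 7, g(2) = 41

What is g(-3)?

-29

Write g(k) = ak³ + bk² + ck + d; the 4 given values yield a linear system in the 4 coefficients.
Solving, g(k) = 2k³ + 5k² + 5k - 5.
Then g(-3) = -29.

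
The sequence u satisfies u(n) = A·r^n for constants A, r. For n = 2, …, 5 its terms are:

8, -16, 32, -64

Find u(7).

Consecutive ratio: -16/8 = -2, and 32/(-16) = -2, so r = -2.
Then A·(-2)^2 = 8 gives A = 2, and u(n) = 2·(-2)^n.
u(7) = 2·(-2)^7 = -256.

-256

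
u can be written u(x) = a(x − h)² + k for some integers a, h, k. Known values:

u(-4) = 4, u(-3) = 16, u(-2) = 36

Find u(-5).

0

First differences 12, 20; second difference 8 = 2a, so a = 4.
Expanding, the x-coefficient is −2ah = -8h; matching it to the data gives h = -5, and then k = 0.
So u(x) = 4(x + 5)² + 0.
u(-5) = 4·0² + 0 = 0.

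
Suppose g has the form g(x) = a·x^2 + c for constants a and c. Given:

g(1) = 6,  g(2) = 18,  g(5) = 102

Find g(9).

326

From g(1) = 6 and g(2) = 18: 1a + c = 6 and 4a + c = 18.
Subtracting: 3a = 12, so a = 4; then c = 6 − 4·1 = 2.
So g(x) = 4x² + 2, and g(9) = 326.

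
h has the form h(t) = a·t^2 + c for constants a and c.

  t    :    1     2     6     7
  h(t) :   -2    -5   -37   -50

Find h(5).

From h(1) = -2 and h(2) = -5: 1a + c = -2 and 4a + c = -5.
Subtracting: 3a = -3, so a = -1; then c = -2 − (-1)·1 = -1.
So h(t) = -1t² − 1, and h(5) = -26.

-26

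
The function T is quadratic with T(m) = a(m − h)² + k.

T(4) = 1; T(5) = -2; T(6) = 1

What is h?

First differences -3, 3; second difference 6 = 2a, so a = 3.
Expanding, the m-coefficient is −2ah = -6h; matching it to the data gives h = 5, and then k = -2.
So T(m) = 3(m − 5)² − 2.
Hence h = 5.

5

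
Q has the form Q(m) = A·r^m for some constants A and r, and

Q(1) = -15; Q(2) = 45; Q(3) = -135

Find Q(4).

Consecutive ratio: 45/(-15) = -3, and -135/45 = -3, so r = -3.
Then A·(-3)^1 = -15 gives A = 5, and Q(m) = 5·(-3)^m.
Q(4) = 5·(-3)^4 = 405.

405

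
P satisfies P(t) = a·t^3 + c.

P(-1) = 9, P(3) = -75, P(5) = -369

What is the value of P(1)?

3

From P(-1) = 9 and P(3) = -75: -1a + c = 9 and 27a + c = -75.
Subtracting: 28a = -84, so a = -3; then c = 9 − (-3)·(-1) = 6.
So P(t) = -3t³ + 6, and P(1) = 3.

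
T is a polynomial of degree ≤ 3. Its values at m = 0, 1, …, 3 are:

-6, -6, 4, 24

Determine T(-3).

First differences: 0, 10, 20. Second differences: 10, 10.
Level-2 differences are constant, so T has degree 2.
Fitting a degree-2 polynomial gives T(m) = 5m² - 5m - 6.
Then T(-3) = 54.

54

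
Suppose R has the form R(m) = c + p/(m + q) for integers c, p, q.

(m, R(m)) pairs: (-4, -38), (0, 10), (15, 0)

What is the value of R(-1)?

16

(R(m) − c)(m + q) = p for each data point; the three points give a linear system in c and q, then p follows.
Solving: c = -2, q = 3, p = 36, so R(m) = -2 + 36/(m + 3).
Then R(-1) = -2 + 36/2 = 16.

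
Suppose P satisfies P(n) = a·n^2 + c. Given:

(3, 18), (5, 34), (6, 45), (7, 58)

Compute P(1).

From P(3) = 18 and P(5) = 34: 9a + c = 18 and 25a + c = 34.
Subtracting: 16a = 16, so a = 1; then c = 18 − 1·9 = 9.
So P(n) = 1n² + 9, and P(1) = 10.

10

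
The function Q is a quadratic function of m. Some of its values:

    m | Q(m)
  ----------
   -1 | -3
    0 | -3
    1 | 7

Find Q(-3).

Write Q(m) = am² + bm + c; the 3 given values yield a linear system in the 3 coefficients.
Solving, Q(m) = 5m² + 5m - 3.
Then Q(-3) = 27.

27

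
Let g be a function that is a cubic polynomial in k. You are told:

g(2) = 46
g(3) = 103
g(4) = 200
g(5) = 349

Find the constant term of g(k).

4

Write g(k) = ak³ + bk² + ck + d; the 4 given values yield a linear system in the 4 coefficients.
Solving, g(k) = 2k³ + 2k² + 9k + 4.
The constant term is g(0) = 4.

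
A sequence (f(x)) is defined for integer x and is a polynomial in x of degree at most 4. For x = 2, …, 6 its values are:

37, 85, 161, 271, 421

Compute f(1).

First differences: 48, 76, 110, 150. Second differences: 28, 34, 40. Third differences: 6, 6.
Level-3 differences are constant, so f has degree 3.
Fitting a degree-3 polynomial gives f(x) = x³ + 5x² + 4x + 1.
Then f(1) = 11.

11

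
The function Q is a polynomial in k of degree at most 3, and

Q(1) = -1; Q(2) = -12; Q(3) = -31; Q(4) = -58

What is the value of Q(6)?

-136

First differences: -11, -19, -27. Second differences: -8, -8.
Level-2 differences are constant, so Q has degree 2.
Fitting a degree-2 polynomial gives Q(k) = -4k² + k + 2.
Then Q(6) = -136.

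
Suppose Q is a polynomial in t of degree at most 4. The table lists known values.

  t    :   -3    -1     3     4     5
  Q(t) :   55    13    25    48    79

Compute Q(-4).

88

Write Q(t) = at^4 + bt³ + ct² + dt + e; the 5 given values yield a linear system in the 5 coefficients.
Solving, the top 2 coefficients vanish, and Q(t) = 4t² - 5t + 4.
Then Q(-4) = 88.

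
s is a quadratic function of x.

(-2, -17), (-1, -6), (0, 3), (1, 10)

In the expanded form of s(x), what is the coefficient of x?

8

First differences: 11, 9, 7. Second differences: -2, -2.
Level-2 differences are constant, so s has degree 2.
Fitting a degree-2 polynomial gives s(x) = -x² + 8x + 3.
The coefficient of x is 8.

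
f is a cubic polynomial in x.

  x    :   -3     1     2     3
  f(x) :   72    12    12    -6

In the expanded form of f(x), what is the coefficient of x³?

Write f(x) = ax³ + bx² + cx + d; the 4 given values yield a linear system in the 4 coefficients.
Solving, f(x) = -2x³ + 3x² + 5x + 6.
The coefficient of x³ is -2.

-2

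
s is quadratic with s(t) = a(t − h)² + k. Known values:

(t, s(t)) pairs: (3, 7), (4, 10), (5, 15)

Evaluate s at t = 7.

First differences 3, 5; second difference 2 = 2a, so a = 1.
Expanding, the t-coefficient is −2ah = -2h; matching it to the data gives h = 2, and then k = 6.
So s(t) = 1(t − 2)² + 6.
s(7) = 1·5² + 6 = 31.

31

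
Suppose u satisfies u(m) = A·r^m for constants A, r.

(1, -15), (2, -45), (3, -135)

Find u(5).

Consecutive ratio: -45/(-15) = 3, and -135/(-45) = 3, so r = 3.
Then A·3^1 = -15 gives A = -5, and u(m) = -5·3^m.
u(5) = -5·3^5 = -1215.

-1215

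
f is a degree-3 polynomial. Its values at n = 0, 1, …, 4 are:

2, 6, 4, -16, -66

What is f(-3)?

74

First differences: 4, -2, -20, -50. Second differences: -6, -18, -30. Third differences: -12, -12.
Level-3 differences are constant, so f has degree 3.
Fitting a degree-3 polynomial gives f(n) = -2n³ + 3n² + 3n + 2.
Then f(-3) = 74.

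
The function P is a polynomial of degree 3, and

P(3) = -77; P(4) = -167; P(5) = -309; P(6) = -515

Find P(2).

-27

Write P(x) = ax³ + bx² + cx + d; the 4 given values yield a linear system in the 4 coefficients.
Solving, P(x) = -2x³ - 2x² - 2x + 1.
Then P(2) = -27.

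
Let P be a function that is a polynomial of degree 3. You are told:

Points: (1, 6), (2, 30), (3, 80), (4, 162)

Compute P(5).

282

Write P(t) = at³ + bt² + ct + d; the 4 given values yield a linear system in the 4 coefficients.
Solving, P(t) = t³ + 7t² - 4t + 2.
Then P(5) = 282.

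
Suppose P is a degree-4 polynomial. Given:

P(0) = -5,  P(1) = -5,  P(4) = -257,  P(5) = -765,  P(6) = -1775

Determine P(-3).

-173

Write P(n) = an^4 + bn³ + cn² + dn + e; the 5 given values yield a linear system in the 5 coefficients.
Solving, P(n) = -2n^4 + 3n³ + 6n² - 7n - 5.
Then P(-3) = -173.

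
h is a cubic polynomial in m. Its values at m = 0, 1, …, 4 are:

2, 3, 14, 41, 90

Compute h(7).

Write h(m) = am³ + bm² + cm + d; the 5 given values yield a linear system in the 4 coefficients.
Solving, h(m) = m³ + 2m² - 2m + 2.
Then h(7) = 429.

429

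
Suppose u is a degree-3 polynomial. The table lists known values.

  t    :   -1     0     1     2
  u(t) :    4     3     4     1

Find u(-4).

Write u(t) = at³ + bt² + ct + d; the 4 given values yield a linear system in the 4 coefficients.
Solving, u(t) = -t³ + t² + t + 3.
Then u(-4) = 79.

79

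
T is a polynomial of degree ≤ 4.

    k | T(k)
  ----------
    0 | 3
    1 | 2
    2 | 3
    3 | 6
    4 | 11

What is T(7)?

First differences: -1, 1, 3, 5. Second differences: 2, 2, 2.
Level-2 differences are constant, so T has degree 2.
Fitting a degree-2 polynomial gives T(k) = k² - 2k + 3.
Then T(7) = 38.

38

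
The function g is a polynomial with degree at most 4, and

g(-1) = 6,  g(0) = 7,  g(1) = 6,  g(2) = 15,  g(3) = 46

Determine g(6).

391

First differences: 1, -1, 9, 31. Second differences: -2, 10, 22. Third differences: 12, 12.
Level-3 differences are constant, so g has degree 3.
Fitting a degree-3 polynomial gives g(t) = 2t³ - t² - 2t + 7.
Then g(6) = 391.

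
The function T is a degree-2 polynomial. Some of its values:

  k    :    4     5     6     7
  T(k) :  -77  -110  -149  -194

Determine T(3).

Write T(k) = ak² + bk + c; the 4 given values yield a linear system in the 3 coefficients.
Solving, T(k) = -3k² - 6k - 5.
Then T(3) = -50.

-50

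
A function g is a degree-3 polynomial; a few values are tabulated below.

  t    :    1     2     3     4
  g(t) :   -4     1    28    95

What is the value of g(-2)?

Write g(t) = at³ + bt² + ct + d; the 4 given values yield a linear system in the 4 coefficients.
Solving, g(t) = 3t³ - 7t² + 5t - 5.
Then g(-2) = -67.

-67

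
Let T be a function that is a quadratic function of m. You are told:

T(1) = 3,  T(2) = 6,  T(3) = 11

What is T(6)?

Write T(m) = am² + bm + c; the 3 given values yield a linear system in the 3 coefficients.
Solving, T(m) = m² + 2.
Then T(6) = 38.

38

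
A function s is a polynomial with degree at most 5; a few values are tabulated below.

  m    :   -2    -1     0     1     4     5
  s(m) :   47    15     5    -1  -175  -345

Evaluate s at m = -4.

Write s(m) = am^5 + bm^4 + cm³ + dm² + em + p; the 6 given values yield a linear system in the 6 coefficients.
Solving, the top 2 coefficients vanish, and s(m) = -3m³ + 2m² - 5m + 5.
Then s(-4) = 249.

249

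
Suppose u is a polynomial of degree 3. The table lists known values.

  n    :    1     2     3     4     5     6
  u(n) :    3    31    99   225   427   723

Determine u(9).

2355

Write u(n) = an³ + bn² + cn + d; the 6 given values yield a linear system in the 4 coefficients.
Solving, u(n) = 3n³ + 2n² + n - 3.
Then u(9) = 2355.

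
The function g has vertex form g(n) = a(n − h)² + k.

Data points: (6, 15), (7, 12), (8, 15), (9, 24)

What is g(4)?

39

First differences -3, 3, 9; second difference 6 = 2a, so a = 3.
Expanding, the n-coefficient is −2ah = -6h; matching it to the data gives h = 7, and then k = 12.
So g(n) = 3(n − 7)² + 12.
g(4) = 3·(-3)² + 12 = 39.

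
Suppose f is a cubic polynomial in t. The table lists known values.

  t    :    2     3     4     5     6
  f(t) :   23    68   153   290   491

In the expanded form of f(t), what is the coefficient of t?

-3

First differences: 45, 85, 137, 201. Second differences: 40, 52, 64. Third differences: 12, 12.
Level-3 differences are constant, so f has degree 3.
Fitting a degree-3 polynomial gives f(t) = 2t³ + 2t² - 3t + 5.
The coefficient of t is -3.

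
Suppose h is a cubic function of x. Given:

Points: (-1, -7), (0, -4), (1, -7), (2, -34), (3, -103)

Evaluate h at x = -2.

Write h(x) = ax³ + bx² + cx + d; the 5 given values yield a linear system in the 4 coefficients.
Solving, h(x) = -3x³ - 3x² + 3x - 4.
Then h(-2) = 2.

2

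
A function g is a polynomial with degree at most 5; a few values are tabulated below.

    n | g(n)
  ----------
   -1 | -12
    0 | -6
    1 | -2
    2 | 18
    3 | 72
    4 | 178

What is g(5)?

354

First differences: 6, 4, 20, 54, 106. Second differences: -2, 16, 34, 52. Third differences: 18, 18, 18.
Level-3 differences are constant, so g has degree 3.
Fitting a degree-3 polynomial gives g(n) = 3n³ - n² + 2n - 6.
Then g(5) = 354.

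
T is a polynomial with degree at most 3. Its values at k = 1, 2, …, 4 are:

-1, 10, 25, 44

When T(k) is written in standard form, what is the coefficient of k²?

First differences: 11, 15, 19. Second differences: 4, 4.
Level-2 differences are constant, so T has degree 2.
Fitting a degree-2 polynomial gives T(k) = 2k² + 5k - 8.
The coefficient of k² is 2.

2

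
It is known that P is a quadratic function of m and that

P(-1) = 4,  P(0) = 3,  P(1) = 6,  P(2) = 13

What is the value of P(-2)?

Write P(m) = am² + bm + c; the 4 given values yield a linear system in the 3 coefficients.
Solving, P(m) = 2m² + m + 3.
Then P(-2) = 9.

9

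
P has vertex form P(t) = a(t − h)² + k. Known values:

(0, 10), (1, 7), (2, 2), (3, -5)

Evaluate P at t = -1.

First differences -3, -5, -7; second difference -2 = 2a, so a = -1.
Expanding, the t-coefficient is −2ah = 2h; matching it to the data gives h = -1, and then k = 11.
So P(t) = -1(t + 1)² + 11.
P(-1) = -1·0² + 11 = 11.

11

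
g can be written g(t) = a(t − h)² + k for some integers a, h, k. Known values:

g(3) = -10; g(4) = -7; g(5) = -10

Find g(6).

First differences 3, -3; second difference -6 = 2a, so a = -3.
Expanding, the t-coefficient is −2ah = 6h; matching it to the data gives h = 4, and then k = -7.
So g(t) = -3(t − 4)² − 7.
g(6) = -3·2² − 7 = -19.

-19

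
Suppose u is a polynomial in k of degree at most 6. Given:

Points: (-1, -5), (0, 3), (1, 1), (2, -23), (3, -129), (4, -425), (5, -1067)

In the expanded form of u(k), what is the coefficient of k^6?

Write u(k) = ak^6 + bk^5 + ck^4 + dk³ + ek² + pk + q; the 7 given values yield a linear system in the 7 coefficients.
Solving, the top 2 coefficients vanish, and u(k) = -2k^4 + 2k³ - 3k² + k + 3.
The coefficient of k^6 is 0.

0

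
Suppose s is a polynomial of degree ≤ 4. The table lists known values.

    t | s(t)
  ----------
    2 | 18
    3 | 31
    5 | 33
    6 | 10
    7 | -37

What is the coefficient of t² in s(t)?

Write s(t) = at^4 + bt³ + ct² + dt + e; the 5 given values yield a linear system in the 5 coefficients.
Solving, the leading coefficient vanishes, and s(t) = -t³ + 6t² + 2t - 2.
The coefficient of t² is 6.

6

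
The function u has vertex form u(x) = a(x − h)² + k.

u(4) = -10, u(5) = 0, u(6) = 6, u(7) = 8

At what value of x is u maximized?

First differences 10, 6, 2; second difference -4 = 2a, so a = -2.
Expanding, the x-coefficient is −2ah = 4h; matching it to the data gives h = 7, and then k = 8.
So u(x) = -2(x − 7)² + 8.
Hence h = 7.

7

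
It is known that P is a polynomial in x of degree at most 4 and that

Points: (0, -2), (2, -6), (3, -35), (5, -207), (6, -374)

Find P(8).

-930

Write P(x) = ax^4 + bx³ + cx² + dx + e; the 5 given values yield a linear system in the 5 coefficients.
Solving, the leading coefficient vanishes, and P(x) = -2x³ + x² + 4x - 2.
Then P(8) = -930.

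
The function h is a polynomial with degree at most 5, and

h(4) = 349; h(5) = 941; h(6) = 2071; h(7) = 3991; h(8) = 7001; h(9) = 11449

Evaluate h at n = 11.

26291

Write h(n) = an^5 + bn^4 + cn³ + dn² + en + p; the 6 given values yield a linear system in the 6 coefficients.
Solving, the leading coefficient vanishes, and h(n) = 2n^4 - 2n³ - 3n² + 3n + 1.
Then h(11) = 26291.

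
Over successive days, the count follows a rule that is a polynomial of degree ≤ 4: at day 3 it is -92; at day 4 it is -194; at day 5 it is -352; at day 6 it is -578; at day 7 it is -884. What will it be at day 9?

-1784

Write the value at m as P(m).
First differences: -102, -158, -226, -306. Second differences: -56, -68, -80. Third differences: -12, -12.
Level-3 differences are constant, so P has degree 3.
Fitting a degree-3 polynomial gives P(m) = -2m³ - 4m² - 2.
Then P(9) = -1784.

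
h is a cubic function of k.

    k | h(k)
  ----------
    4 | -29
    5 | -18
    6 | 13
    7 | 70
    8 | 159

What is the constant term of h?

7

Write h(k) = ak³ + bk² + ck + d; the 5 given values yield a linear system in the 4 coefficients.
Solving, h(k) = k³ - 5k² - 5k + 7.
The constant term is h(0) = 7.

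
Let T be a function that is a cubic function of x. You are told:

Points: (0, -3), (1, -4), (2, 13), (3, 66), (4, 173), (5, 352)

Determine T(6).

621

First differences: -1, 17, 53, 107, 179. Second differences: 18, 36, 54, 72. Third differences: 18, 18, 18.
Level-3 differences are constant, so T has degree 3.
Extending the table by one column gives the next first difference 269, so T(6) = 352 + 269 = 621.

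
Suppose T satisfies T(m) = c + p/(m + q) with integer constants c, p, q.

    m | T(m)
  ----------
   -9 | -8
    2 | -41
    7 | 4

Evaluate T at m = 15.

(T(m) − c)(m + q) = p for each data point; the three points give a linear system in c and q, then p follows.
Solving: c = -5, q = -3, p = 36, so T(m) = -5 + 36/(m − 3).
Then T(15) = -5 + 36/12 = -2.

-2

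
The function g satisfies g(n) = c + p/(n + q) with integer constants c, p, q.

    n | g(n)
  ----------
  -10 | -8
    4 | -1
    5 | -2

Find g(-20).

-7

(g(n) − c)(n + q) = p for each data point; the three points give a linear system in c and q, then p follows.
Solving: c = -6, q = 0, p = 20, so g(n) = -6 + 20/(n + 0).
Then g(-20) = -6 + 20/(-20) = -7.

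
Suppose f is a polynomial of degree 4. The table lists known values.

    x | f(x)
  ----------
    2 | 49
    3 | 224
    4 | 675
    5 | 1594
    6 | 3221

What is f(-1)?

-20

Write f(x) = ax^4 + bx³ + cx² + dx + e; the 5 given values yield a linear system in the 5 coefficients.
Solving, f(x) = 2x^4 + 4x³ - 8x² + 9x - 1.
Then f(-1) = -20.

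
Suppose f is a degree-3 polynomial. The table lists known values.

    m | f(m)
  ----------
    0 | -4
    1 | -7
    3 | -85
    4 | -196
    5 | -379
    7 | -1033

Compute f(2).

-28

Write f(m) = am³ + bm² + cm + d; the 6 given values yield a linear system in the 4 coefficients.
Solving, f(m) = -3m³ - 4.
Then f(2) = -28.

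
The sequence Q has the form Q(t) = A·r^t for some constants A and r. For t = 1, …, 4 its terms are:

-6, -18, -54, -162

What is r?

Consecutive ratio: -18/(-6) = 3, and -54/(-18) = 3, so r = 3.
Then A·3^1 = -6 gives A = -2, and Q(t) = -2·3^t.

3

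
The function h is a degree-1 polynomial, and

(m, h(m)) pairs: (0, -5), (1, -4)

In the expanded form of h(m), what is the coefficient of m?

Write h(m) = am + b; the 2 given values yield a linear system in the 2 coefficients.
Solving, h(m) = m - 5.
The coefficient of m is 1.

1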